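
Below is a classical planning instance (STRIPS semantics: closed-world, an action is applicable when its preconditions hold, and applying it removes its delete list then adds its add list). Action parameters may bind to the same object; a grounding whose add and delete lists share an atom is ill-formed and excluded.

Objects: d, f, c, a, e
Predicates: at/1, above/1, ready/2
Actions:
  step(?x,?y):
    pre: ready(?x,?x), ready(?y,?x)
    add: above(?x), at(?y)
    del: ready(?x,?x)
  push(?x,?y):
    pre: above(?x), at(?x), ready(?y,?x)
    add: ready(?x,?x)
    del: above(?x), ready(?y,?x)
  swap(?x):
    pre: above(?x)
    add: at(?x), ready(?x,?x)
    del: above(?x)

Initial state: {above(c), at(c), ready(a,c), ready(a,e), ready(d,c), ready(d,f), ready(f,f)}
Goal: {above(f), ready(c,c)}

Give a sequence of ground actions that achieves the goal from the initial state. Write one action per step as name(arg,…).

1. step(f,d)  →  {above(c), above(f), at(c), at(d), ready(a,c), ready(a,e), ready(d,c), ready(d,f)}
2. push(c,d)  →  {above(f), at(c), at(d), ready(a,c), ready(a,e), ready(c,c), ready(d,f)}

step(f,d); push(c,d)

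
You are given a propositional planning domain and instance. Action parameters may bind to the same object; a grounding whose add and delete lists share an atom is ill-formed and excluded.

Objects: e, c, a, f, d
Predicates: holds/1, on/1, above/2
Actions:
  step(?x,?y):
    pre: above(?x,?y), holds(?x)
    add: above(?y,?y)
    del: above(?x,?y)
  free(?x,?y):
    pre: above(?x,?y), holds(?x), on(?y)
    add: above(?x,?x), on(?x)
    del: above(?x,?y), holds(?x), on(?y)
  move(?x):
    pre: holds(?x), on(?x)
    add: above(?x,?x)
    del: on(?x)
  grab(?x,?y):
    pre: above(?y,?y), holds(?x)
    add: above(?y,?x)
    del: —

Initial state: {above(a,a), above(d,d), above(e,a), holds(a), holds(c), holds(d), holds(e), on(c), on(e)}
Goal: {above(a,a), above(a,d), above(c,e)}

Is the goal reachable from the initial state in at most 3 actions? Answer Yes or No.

Yes

1. move(c)  →  {above(a,a), above(c,c), above(d,d), above(e,a), holds(a), holds(c), holds(d), holds(e), on(e)}
2. grab(e,c)  →  {above(a,a), above(c,c), above(c,e), above(d,d), above(e,a), holds(a), holds(c), holds(d), holds(e), on(e)}
3. grab(d,a)  →  {above(a,a), above(a,d), above(c,c), above(c,e), above(d,d), above(e,a), holds(a), holds(c), holds(d), holds(e), on(e)}
optimal plan length = 3; 3 ≤ 3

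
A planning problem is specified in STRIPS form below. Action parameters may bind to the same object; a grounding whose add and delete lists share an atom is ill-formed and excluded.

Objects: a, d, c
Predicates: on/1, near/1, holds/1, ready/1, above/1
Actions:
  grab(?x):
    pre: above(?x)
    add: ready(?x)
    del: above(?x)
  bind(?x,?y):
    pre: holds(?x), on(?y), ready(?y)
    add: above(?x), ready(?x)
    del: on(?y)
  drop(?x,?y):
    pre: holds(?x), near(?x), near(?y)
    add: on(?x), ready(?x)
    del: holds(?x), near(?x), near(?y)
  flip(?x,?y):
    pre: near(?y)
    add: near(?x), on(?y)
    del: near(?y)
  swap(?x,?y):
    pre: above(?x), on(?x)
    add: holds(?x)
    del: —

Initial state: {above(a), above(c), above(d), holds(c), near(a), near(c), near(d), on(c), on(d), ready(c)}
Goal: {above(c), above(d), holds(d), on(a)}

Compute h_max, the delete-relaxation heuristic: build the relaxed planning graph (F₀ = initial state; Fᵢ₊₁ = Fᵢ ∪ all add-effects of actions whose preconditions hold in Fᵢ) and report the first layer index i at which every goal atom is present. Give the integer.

1

F0 = init (10 atoms)
F1 = F0 ∪ {holds(d), on(a), ready(a), ready(d)}  (14 atoms)
goal ⊆ F1  ⇒  h_max = 1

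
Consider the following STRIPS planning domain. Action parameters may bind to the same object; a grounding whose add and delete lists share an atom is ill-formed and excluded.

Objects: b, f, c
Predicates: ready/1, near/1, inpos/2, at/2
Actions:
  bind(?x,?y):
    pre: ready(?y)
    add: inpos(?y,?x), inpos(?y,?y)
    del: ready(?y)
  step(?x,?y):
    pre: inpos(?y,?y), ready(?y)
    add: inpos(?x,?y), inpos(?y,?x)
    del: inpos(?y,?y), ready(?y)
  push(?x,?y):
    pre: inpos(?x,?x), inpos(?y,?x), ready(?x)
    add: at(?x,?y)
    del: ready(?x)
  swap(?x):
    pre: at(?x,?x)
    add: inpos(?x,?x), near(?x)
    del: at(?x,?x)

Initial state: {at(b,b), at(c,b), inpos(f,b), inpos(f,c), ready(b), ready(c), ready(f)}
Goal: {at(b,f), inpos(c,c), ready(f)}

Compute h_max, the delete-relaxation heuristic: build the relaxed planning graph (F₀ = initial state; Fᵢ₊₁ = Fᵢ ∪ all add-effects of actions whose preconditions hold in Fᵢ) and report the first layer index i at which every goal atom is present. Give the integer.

F0 = init (7 atoms)
F1 = F0 ∪ {inpos(b,b), inpos(b,c), inpos(b,f), inpos(c,b), inpos(c,c), inpos(c,f), inpos(f,f), near(b)}  (15 atoms)
F2 = F1 ∪ {at(b,c), at(b,f), at(c,c), at(c,f), at(f,b), at(f,c), at(f,f)}  (22 atoms)
goal ⊆ F2  ⇒  h_max = 2

2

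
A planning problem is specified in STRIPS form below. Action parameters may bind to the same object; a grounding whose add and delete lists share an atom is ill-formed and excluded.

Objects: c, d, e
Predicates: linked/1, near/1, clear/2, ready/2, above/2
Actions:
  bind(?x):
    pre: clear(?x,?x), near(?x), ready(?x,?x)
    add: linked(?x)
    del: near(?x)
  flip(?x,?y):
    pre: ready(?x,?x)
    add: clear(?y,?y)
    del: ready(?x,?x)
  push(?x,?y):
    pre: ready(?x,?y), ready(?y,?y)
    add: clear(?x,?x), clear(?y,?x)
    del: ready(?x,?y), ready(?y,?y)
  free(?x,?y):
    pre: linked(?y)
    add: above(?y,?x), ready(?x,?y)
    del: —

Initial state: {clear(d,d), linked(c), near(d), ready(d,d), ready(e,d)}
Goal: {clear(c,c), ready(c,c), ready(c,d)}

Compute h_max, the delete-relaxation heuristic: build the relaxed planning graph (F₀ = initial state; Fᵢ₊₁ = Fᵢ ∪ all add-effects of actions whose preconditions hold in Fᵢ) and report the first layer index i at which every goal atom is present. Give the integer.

F0 = init (5 atoms)
F1 = F0 ∪ {above(c,c), above(c,d), above(c,e), clear(c,c), clear(d,e), clear(e,e), linked(d), ready(c,c), ready(d,c), ready(e,c)}  (15 atoms)
F2 = F1 ∪ {above(d,c), above(d,d), above(d,e), clear(c,d), clear(c,e), ready(c,d)}  (21 atoms)
goal ⊆ F2  ⇒  h_max = 2

2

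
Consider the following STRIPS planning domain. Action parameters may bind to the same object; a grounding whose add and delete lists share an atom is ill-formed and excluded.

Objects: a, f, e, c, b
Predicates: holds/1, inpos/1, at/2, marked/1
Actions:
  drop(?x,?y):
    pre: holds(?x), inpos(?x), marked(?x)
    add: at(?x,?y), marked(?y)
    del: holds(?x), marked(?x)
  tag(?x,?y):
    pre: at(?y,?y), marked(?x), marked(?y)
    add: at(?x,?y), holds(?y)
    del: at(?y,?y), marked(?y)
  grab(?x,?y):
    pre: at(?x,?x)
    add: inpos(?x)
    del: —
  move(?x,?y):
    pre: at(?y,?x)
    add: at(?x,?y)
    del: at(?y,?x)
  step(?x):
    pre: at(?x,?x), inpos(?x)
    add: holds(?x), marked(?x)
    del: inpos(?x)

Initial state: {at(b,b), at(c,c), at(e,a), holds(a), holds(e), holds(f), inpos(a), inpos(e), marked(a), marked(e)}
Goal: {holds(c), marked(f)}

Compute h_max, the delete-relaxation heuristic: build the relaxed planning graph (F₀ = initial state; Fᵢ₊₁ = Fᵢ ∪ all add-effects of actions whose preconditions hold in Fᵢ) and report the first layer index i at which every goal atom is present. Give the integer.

2

F0 = init (10 atoms)
F1 = F0 ∪ {at(a,b), at(a,c), at(a,e), at(a,f), at(e,b), at(e,c), at(e,f), inpos(b), inpos(c), marked(b), marked(c), marked(f)}  (22 atoms)
F2 = F1 ∪ {at(b,a), at(b,c), at(b,e), at(c,a), at(c,b), at(c,e), at(f,a), at(f,b), at(f,c), at(f,e), holds(b), holds(c)}  (34 atoms)
goal ⊆ F2  ⇒  h_max = 2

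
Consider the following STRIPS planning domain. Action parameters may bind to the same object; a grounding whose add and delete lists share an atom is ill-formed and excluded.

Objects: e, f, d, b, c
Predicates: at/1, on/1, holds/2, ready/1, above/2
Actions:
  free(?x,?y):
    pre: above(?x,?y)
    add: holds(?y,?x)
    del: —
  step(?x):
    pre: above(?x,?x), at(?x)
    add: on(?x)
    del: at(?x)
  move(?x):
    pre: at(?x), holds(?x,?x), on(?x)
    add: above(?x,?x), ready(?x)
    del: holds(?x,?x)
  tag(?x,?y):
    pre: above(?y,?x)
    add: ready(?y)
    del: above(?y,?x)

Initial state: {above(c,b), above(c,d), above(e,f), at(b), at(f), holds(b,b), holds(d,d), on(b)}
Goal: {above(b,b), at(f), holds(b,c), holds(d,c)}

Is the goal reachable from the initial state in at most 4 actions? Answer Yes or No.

1. free(c,d)  →  {above(c,b), above(c,d), above(e,f), at(b), at(f), holds(b,b), holds(d,c), holds(d,d), on(b)}
2. free(c,b)  →  {above(c,b), above(c,d), above(e,f), at(b), at(f), holds(b,b), holds(b,c), holds(d,c), holds(d,d), on(b)}
3. move(b)  →  {above(b,b), above(c,b), above(c,d), above(e,f), at(b), at(f), holds(b,c), holds(d,c), holds(d,d), on(b), ready(b)}
optimal plan length = 3; 3 ≤ 4

Yes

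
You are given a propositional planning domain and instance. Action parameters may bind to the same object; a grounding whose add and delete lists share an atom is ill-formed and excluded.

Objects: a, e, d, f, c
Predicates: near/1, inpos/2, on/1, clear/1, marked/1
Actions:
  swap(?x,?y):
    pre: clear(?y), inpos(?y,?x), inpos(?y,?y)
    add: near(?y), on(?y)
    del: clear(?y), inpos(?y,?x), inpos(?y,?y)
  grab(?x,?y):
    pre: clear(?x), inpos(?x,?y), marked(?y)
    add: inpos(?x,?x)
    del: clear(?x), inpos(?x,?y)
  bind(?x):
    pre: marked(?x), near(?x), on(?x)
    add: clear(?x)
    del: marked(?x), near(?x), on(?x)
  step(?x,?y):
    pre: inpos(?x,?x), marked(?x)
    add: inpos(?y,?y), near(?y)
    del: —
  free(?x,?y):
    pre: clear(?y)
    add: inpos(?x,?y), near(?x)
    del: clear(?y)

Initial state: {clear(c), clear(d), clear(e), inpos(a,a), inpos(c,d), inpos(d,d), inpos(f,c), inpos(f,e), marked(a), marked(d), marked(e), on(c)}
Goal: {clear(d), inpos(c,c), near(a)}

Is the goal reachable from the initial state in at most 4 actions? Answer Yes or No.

Yes

1. grab(c,d)  →  {clear(d), clear(e), inpos(a,a), inpos(c,c), inpos(d,d), inpos(f,c), inpos(f,e), marked(a), marked(d), marked(e), on(c)}
2. step(a,a)  →  {clear(d), clear(e), inpos(a,a), inpos(c,c), inpos(d,d), inpos(f,c), inpos(f,e), marked(a), marked(d), marked(e), near(a), on(c)}
optimal plan length = 2; 2 ≤ 4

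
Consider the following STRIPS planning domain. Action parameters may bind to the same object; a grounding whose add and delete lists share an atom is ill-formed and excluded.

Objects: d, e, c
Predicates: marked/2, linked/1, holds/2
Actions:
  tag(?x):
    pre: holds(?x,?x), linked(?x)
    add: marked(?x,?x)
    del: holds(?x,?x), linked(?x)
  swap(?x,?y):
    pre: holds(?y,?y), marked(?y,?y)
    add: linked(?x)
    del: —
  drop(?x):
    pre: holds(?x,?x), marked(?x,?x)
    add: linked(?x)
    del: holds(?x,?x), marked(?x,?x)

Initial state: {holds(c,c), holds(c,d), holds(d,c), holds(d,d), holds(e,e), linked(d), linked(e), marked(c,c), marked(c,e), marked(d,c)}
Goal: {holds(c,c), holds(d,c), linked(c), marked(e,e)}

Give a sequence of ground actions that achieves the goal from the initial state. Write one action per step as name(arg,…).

1. tag(e)  →  {holds(c,c), holds(c,d), holds(d,c), holds(d,d), linked(d), marked(c,c), marked(c,e), marked(d,c), marked(e,e)}
2. swap(c,c)  →  {holds(c,c), holds(c,d), holds(d,c), holds(d,d), linked(c), linked(d), marked(c,c), marked(c,e), marked(d,c), marked(e,e)}

tag(e); swap(c,c)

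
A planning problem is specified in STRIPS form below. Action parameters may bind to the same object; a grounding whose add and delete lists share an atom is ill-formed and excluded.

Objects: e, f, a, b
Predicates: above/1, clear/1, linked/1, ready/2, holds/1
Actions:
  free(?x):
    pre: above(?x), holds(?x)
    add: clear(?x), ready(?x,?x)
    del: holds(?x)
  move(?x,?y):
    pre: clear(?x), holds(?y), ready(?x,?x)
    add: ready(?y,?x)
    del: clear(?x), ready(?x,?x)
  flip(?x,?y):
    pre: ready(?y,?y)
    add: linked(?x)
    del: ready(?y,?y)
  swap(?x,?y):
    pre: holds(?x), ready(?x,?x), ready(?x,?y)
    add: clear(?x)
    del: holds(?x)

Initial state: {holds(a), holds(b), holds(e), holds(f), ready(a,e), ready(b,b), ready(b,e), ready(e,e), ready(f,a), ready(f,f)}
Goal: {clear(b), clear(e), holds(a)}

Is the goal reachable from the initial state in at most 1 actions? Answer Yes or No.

1. swap(e,e)  →  {clear(e), holds(a), holds(b), holds(f), ready(a,e), ready(b,b), ready(b,e), ready(e,e), ready(f,a), ready(f,f)}
2. swap(b,e)  →  {clear(b), clear(e), holds(a), holds(f), ready(a,e), ready(b,b), ready(b,e), ready(e,e), ready(f,a), ready(f,f)}
optimal plan length = 2; 2 > 1

No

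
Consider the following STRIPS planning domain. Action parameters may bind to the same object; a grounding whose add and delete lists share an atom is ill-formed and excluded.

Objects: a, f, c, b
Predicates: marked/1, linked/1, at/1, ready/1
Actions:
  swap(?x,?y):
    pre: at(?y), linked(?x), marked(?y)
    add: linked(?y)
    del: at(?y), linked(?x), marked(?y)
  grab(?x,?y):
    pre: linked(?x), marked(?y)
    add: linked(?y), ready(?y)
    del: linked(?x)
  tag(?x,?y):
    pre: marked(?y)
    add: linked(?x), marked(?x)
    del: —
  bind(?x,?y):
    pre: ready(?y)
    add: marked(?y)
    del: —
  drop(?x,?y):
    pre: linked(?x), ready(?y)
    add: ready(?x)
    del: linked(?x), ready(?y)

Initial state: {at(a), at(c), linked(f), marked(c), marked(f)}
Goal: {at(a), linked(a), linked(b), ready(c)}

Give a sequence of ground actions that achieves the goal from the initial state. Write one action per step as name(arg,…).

1. grab(f,c)  →  {at(a), at(c), linked(c), marked(c), marked(f), ready(c)}
2. tag(a,f)  →  {at(a), at(c), linked(a), linked(c), marked(a), marked(c), marked(f), ready(c)}
3. tag(b,a)  →  {at(a), at(c), linked(a), linked(b), linked(c), marked(a), marked(b), marked(c), marked(f), ready(c)}

grab(f,c); tag(a,f); tag(b,a)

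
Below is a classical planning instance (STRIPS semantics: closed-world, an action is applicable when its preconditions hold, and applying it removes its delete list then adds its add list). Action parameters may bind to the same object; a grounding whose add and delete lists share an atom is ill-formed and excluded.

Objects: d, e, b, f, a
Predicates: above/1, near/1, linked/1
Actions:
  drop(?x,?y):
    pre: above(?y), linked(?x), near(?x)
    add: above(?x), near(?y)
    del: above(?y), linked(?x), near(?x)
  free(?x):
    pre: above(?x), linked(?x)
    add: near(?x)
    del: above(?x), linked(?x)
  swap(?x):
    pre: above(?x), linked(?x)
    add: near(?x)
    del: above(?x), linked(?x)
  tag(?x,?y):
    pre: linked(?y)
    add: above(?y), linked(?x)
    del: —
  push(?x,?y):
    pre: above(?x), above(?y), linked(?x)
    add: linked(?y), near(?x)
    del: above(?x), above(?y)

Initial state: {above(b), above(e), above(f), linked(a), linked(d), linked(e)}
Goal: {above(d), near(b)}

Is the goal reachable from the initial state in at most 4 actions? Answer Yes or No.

Yes

1. tag(b,d)  →  {above(b), above(d), above(e), above(f), linked(a), linked(b), linked(d), linked(e)}
2. free(b)  →  {above(d), above(e), above(f), linked(a), linked(d), linked(e), near(b)}
optimal plan length = 2; 2 ≤ 4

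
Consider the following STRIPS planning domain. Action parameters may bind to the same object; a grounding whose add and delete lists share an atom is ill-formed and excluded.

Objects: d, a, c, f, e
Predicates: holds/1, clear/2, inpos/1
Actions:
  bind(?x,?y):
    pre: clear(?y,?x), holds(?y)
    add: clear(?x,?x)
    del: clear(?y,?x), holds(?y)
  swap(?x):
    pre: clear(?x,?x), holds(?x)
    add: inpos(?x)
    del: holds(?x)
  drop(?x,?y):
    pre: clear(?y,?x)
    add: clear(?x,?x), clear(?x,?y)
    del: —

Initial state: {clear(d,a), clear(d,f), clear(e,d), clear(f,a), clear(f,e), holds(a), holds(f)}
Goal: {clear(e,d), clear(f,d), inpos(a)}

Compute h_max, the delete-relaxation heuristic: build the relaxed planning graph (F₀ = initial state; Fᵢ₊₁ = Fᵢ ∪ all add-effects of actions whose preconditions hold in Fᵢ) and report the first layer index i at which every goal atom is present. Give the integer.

2

F0 = init (7 atoms)
F1 = F0 ∪ {clear(a,a), clear(a,d), clear(a,f), clear(d,d), clear(d,e), clear(e,e), clear(e,f), clear(f,d), clear(f,f)}  (16 atoms)
F2 = F1 ∪ {inpos(a), inpos(f)}  (18 atoms)
goal ⊆ F2  ⇒  h_max = 2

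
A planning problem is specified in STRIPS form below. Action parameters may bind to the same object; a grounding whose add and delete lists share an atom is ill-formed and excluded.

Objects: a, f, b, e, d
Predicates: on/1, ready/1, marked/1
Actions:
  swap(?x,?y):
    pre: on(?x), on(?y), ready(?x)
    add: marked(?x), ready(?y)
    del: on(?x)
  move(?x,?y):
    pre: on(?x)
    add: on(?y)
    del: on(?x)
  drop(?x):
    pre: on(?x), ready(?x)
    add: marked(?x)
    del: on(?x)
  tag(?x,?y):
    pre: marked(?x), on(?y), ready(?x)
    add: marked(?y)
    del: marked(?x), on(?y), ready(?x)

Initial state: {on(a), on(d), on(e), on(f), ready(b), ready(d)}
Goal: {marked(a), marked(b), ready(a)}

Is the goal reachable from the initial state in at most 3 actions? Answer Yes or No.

Yes

1. move(f,b)  →  {on(a), on(b), on(d), on(e), ready(b), ready(d)}
2. swap(b,a)  →  {marked(b), on(a), on(d), on(e), ready(a), ready(b), ready(d)}
3. swap(a,a)  →  {marked(a), marked(b), on(d), on(e), ready(a), ready(b), ready(d)}
optimal plan length = 3; 3 ≤ 3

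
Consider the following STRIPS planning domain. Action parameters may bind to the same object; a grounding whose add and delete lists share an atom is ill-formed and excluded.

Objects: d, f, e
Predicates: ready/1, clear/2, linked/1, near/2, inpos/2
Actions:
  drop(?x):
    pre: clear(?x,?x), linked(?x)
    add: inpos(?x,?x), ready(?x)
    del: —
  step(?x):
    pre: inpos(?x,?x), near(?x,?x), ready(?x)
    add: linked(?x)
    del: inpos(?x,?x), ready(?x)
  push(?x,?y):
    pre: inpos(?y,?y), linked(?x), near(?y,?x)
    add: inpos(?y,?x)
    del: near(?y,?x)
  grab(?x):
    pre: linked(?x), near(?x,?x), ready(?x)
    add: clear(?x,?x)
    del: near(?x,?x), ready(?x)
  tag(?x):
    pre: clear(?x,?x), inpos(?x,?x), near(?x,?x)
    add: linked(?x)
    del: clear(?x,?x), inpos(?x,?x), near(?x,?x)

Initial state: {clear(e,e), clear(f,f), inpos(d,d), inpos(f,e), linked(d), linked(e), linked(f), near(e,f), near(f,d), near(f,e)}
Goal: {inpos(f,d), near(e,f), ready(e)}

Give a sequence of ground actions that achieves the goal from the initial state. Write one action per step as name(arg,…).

drop(f); drop(e); push(d,f)

1. drop(f)  →  {clear(e,e), clear(f,f), inpos(d,d), inpos(f,e), inpos(f,f), linked(d), linked(e), linked(f), near(e,f), near(f,d), near(f,e), ready(f)}
2. drop(e)  →  {clear(e,e), clear(f,f), inpos(d,d), inpos(e,e), inpos(f,e), inpos(f,f), linked(d), linked(e), linked(f), near(e,f), near(f,d), near(f,e), ready(e), ready(f)}
3. push(d,f)  →  {clear(e,e), clear(f,f), inpos(d,d), inpos(e,e), inpos(f,d), inpos(f,e), inpos(f,f), linked(d), linked(e), linked(f), near(e,f), near(f,e), ready(e), ready(f)}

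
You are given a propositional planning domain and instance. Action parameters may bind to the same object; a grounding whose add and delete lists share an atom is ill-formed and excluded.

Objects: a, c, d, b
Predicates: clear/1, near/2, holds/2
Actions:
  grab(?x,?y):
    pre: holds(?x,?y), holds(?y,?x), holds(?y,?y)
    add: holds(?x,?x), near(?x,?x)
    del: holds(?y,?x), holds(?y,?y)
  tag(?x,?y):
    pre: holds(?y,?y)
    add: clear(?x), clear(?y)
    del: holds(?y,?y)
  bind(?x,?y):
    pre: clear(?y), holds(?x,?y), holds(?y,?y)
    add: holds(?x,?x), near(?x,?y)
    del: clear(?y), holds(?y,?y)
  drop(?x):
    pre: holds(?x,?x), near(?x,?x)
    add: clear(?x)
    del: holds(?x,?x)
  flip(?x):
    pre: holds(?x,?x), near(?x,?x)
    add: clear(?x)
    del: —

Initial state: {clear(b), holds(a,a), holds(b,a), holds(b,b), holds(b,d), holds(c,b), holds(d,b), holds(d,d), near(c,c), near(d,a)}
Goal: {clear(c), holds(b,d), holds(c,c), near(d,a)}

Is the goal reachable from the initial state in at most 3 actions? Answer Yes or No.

Yes

1. tag(c,a)  →  {clear(a), clear(b), clear(c), holds(b,a), holds(b,b), holds(b,d), holds(c,b), holds(d,b), holds(d,d), near(c,c), near(d,a)}
2. bind(c,b)  →  {clear(a), clear(c), holds(b,a), holds(b,d), holds(c,b), holds(c,c), holds(d,b), holds(d,d), near(c,b), near(c,c), near(d,a)}
optimal plan length = 2; 2 ≤ 3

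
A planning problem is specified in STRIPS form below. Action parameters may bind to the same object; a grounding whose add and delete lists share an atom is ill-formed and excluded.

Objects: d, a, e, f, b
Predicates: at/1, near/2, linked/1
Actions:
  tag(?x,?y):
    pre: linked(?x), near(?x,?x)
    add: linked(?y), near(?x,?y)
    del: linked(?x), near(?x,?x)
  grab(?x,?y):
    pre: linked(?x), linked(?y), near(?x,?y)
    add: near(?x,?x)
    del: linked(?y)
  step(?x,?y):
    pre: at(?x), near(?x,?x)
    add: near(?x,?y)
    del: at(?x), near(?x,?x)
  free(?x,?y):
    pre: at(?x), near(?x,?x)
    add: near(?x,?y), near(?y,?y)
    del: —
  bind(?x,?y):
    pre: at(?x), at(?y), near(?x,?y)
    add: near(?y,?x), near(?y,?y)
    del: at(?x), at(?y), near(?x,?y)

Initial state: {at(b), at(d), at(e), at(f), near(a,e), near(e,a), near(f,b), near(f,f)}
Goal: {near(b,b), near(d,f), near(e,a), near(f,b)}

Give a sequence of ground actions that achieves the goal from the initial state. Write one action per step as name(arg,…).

free(f,d); step(d,f); free(f,b)

1. free(f,d)  →  {at(b), at(d), at(e), at(f), near(a,e), near(d,d), near(e,a), near(f,b), near(f,d), near(f,f)}
2. step(d,f)  →  {at(b), at(e), at(f), near(a,e), near(d,f), near(e,a), near(f,b), near(f,d), near(f,f)}
3. free(f,b)  →  {at(b), at(e), at(f), near(a,e), near(b,b), near(d,f), near(e,a), near(f,b), near(f,d), near(f,f)}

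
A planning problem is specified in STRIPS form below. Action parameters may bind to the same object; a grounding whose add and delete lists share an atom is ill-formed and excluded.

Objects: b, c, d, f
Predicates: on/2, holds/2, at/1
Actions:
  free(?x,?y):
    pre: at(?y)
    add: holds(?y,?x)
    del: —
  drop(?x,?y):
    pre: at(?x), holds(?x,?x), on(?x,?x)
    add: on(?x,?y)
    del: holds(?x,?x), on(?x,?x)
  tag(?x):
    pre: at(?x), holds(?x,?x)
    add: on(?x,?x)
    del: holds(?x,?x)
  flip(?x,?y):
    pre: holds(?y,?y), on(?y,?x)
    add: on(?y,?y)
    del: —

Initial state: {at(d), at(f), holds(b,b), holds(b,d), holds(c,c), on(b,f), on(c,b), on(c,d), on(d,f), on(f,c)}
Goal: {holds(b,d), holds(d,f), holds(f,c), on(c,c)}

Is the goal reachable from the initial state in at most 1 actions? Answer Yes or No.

1. free(c,f)  →  {at(d), at(f), holds(b,b), holds(b,d), holds(c,c), holds(f,c), on(b,f), on(c,b), on(c,d), on(d,f), on(f,c)}
2. free(f,d)  →  {at(d), at(f), holds(b,b), holds(b,d), holds(c,c), holds(d,f), holds(f,c), on(b,f), on(c,b), on(c,d), on(d,f), on(f,c)}
3. flip(b,c)  →  {at(d), at(f), holds(b,b), holds(b,d), holds(c,c), holds(d,f), holds(f,c), on(b,f), on(c,b), on(c,c), on(c,d), on(d,f), on(f,c)}
optimal plan length = 3; 3 > 1

No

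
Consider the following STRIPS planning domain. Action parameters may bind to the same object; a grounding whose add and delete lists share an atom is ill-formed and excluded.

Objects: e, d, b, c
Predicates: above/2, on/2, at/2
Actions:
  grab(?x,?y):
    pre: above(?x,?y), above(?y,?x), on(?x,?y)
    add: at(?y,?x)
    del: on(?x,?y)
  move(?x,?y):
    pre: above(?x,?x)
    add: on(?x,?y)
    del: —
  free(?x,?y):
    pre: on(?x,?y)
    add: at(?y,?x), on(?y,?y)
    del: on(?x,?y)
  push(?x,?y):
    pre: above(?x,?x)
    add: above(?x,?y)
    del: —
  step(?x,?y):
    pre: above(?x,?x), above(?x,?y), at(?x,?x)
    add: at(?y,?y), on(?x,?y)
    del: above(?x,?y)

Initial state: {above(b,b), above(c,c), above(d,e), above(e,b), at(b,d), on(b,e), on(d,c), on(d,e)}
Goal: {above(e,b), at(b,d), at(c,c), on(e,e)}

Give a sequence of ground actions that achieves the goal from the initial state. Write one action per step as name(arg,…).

move(c,c); grab(c,c); free(d,e)

1. move(c,c)  →  {above(b,b), above(c,c), above(d,e), above(e,b), at(b,d), on(b,e), on(c,c), on(d,c), on(d,e)}
2. grab(c,c)  →  {above(b,b), above(c,c), above(d,e), above(e,b), at(b,d), at(c,c), on(b,e), on(d,c), on(d,e)}
3. free(d,e)  →  {above(b,b), above(c,c), above(d,e), above(e,b), at(b,d), at(c,c), at(e,d), on(b,e), on(d,c), on(e,e)}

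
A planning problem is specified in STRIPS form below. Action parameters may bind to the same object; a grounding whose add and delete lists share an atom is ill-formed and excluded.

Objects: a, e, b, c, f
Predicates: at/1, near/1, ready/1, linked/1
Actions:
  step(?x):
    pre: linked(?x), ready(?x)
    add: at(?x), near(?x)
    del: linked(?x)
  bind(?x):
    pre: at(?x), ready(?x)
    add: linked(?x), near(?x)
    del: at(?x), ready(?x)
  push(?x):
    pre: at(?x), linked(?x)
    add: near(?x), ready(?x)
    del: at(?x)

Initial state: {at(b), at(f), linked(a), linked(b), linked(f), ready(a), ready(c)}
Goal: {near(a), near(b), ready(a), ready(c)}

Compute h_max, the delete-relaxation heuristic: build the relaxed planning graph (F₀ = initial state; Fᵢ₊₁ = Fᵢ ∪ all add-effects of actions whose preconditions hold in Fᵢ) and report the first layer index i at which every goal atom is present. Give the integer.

1

F0 = init (7 atoms)
F1 = F0 ∪ {at(a), near(a), near(b), near(f), ready(b), ready(f)}  (13 atoms)
goal ⊆ F1  ⇒  h_max = 1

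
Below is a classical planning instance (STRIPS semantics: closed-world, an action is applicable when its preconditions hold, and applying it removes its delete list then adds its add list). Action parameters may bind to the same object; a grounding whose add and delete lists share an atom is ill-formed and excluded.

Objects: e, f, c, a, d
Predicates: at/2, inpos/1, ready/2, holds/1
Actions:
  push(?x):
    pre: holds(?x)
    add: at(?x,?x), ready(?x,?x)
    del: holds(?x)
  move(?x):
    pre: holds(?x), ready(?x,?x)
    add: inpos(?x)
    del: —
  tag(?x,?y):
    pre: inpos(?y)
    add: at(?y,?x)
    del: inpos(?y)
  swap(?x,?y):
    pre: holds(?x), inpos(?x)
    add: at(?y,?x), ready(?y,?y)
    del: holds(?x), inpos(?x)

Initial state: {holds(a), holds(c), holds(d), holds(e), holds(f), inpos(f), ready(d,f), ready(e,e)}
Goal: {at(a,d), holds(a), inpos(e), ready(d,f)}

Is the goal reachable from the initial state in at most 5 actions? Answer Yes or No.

1. move(e)  →  {holds(a), holds(c), holds(d), holds(e), holds(f), inpos(e), inpos(f), ready(d,f), ready(e,e)}
2. swap(f,a)  →  {at(a,f), holds(a), holds(c), holds(d), holds(e), inpos(e), ready(a,a), ready(d,f), ready(e,e)}
3. move(a)  →  {at(a,f), holds(a), holds(c), holds(d), holds(e), inpos(a), inpos(e), ready(a,a), ready(d,f), ready(e,e)}
4. tag(d,a)  →  {at(a,d), at(a,f), holds(a), holds(c), holds(d), holds(e), inpos(e), ready(a,a), ready(d,f), ready(e,e)}
optimal plan length = 4; 4 ≤ 5

Yes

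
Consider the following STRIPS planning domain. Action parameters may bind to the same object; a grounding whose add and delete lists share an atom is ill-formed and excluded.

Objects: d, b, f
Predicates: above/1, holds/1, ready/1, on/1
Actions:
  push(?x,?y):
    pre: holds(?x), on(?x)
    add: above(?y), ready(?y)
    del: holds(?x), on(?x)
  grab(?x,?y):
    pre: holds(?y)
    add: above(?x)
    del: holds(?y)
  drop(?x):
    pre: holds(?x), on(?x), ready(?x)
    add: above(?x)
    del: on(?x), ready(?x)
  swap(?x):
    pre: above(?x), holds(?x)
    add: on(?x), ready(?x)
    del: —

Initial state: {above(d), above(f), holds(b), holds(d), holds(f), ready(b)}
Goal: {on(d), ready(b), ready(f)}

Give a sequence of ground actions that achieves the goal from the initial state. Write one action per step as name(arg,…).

swap(d); swap(f)

1. swap(d)  →  {above(d), above(f), holds(b), holds(d), holds(f), on(d), ready(b), ready(d)}
2. swap(f)  →  {above(d), above(f), holds(b), holds(d), holds(f), on(d), on(f), ready(b), ready(d), ready(f)}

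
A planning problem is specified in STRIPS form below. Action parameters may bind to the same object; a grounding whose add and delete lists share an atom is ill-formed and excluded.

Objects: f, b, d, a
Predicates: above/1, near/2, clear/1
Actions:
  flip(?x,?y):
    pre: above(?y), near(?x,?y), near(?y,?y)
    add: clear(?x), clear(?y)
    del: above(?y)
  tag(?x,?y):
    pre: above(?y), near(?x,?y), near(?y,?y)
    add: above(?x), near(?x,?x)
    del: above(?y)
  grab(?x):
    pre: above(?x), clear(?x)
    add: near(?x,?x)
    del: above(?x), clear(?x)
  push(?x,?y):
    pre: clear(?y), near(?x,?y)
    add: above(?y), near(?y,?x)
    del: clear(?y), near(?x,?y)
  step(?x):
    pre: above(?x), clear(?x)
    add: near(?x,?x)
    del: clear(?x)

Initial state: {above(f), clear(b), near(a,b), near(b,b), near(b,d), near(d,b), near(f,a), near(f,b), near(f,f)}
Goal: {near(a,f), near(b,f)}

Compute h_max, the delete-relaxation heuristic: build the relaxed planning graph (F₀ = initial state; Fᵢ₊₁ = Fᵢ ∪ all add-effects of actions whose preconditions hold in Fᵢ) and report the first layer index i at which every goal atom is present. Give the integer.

F0 = init (9 atoms)
F1 = F0 ∪ {above(b), clear(f), near(b,a), near(b,f)}  (13 atoms)
F2 = F1 ∪ {above(a), above(d), clear(a), clear(d), near(a,a), near(d,d)}  (19 atoms)
F3 = F2 ∪ {near(a,f)}  (20 atoms)
goal ⊆ F3  ⇒  h_max = 3

3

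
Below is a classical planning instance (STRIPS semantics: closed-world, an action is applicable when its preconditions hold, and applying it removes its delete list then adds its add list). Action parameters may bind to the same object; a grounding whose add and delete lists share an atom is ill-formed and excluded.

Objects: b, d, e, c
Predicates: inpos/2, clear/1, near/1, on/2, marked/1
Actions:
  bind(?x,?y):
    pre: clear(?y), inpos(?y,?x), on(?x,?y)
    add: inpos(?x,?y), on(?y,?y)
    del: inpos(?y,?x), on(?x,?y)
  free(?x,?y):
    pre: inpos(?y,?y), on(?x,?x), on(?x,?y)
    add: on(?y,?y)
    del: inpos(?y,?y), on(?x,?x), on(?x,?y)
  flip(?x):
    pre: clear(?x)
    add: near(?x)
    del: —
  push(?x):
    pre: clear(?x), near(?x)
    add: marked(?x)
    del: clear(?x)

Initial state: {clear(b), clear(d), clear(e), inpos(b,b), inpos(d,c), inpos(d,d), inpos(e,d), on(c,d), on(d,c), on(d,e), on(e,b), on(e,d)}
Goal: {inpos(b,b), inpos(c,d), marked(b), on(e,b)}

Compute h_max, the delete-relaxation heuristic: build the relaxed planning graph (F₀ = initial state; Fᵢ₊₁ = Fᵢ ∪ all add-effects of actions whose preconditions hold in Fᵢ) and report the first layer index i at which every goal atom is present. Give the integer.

2

F0 = init (12 atoms)
F1 = F0 ∪ {inpos(c,d), inpos(d,e), near(b), near(d), near(e), on(d,d), on(e,e)}  (19 atoms)
F2 = F1 ∪ {marked(b), marked(d), marked(e), on(b,b)}  (23 atoms)
goal ⊆ F2  ⇒  h_max = 2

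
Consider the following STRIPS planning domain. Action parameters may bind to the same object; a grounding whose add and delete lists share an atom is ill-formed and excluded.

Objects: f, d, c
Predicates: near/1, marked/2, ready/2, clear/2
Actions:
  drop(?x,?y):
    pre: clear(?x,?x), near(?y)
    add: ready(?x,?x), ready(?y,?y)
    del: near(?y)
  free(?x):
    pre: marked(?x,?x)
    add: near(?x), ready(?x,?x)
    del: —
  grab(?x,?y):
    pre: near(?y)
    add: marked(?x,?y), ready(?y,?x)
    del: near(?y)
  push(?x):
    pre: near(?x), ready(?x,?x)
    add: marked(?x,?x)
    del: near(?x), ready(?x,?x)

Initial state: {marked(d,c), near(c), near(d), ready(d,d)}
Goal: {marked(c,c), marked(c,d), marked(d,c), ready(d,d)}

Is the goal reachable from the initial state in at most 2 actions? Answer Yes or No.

1. grab(c,d)  →  {marked(c,d), marked(d,c), near(c), ready(d,c), ready(d,d)}
2. grab(c,c)  →  {marked(c,c), marked(c,d), marked(d,c), ready(c,c), ready(d,c), ready(d,d)}
optimal plan length = 2; 2 ≤ 2

Yes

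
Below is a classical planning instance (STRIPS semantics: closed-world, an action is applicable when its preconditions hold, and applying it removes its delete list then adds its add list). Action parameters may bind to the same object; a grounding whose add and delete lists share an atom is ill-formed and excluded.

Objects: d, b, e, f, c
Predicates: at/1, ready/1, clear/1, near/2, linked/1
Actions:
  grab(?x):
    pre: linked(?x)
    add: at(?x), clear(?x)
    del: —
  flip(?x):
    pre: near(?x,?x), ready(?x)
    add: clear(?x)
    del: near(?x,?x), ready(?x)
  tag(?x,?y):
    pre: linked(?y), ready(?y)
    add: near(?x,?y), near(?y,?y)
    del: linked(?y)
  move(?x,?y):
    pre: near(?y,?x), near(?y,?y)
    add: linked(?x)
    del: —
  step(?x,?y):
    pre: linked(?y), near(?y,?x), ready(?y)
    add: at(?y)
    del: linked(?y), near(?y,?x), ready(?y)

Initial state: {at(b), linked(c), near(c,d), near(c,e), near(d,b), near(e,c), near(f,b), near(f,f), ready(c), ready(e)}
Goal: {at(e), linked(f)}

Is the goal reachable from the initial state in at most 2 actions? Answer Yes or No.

1. tag(d,c)  →  {at(b), near(c,c), near(c,d), near(c,e), near(d,b), near(d,c), near(e,c), near(f,b), near(f,f), ready(c), ready(e)}
2. move(e,c)  →  {at(b), linked(e), near(c,c), near(c,d), near(c,e), near(d,b), near(d,c), near(e,c), near(f,b), near(f,f), ready(c), ready(e)}
3. grab(e)  →  {at(b), at(e), clear(e), linked(e), near(c,c), near(c,d), near(c,e), near(d,b), near(d,c), near(e,c), near(f,b), near(f,f), ready(c), ready(e)}
4. move(f,f)  →  {at(b), at(e), clear(e), linked(e), linked(f), near(c,c), near(c,d), near(c,e), near(d,b), near(d,c), near(e,c), near(f,b), near(f,f), ready(c), ready(e)}
optimal plan length = 4; 4 > 2

No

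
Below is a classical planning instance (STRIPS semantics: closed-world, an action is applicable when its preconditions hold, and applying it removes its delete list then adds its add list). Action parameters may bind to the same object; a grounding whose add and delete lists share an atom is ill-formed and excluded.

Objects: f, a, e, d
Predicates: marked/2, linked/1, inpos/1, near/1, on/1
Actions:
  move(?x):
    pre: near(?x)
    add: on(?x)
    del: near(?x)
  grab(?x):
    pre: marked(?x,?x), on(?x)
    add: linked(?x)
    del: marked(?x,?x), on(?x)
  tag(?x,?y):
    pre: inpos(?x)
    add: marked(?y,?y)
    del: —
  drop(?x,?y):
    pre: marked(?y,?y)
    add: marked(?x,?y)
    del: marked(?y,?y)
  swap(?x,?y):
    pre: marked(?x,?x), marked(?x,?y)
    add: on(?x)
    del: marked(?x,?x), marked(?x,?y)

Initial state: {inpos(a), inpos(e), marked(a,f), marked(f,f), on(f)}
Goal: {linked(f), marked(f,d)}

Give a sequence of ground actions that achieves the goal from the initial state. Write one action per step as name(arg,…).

grab(f); tag(a,d); drop(f,d)

1. grab(f)  →  {inpos(a), inpos(e), linked(f), marked(a,f)}
2. tag(a,d)  →  {inpos(a), inpos(e), linked(f), marked(a,f), marked(d,d)}
3. drop(f,d)  →  {inpos(a), inpos(e), linked(f), marked(a,f), marked(f,d)}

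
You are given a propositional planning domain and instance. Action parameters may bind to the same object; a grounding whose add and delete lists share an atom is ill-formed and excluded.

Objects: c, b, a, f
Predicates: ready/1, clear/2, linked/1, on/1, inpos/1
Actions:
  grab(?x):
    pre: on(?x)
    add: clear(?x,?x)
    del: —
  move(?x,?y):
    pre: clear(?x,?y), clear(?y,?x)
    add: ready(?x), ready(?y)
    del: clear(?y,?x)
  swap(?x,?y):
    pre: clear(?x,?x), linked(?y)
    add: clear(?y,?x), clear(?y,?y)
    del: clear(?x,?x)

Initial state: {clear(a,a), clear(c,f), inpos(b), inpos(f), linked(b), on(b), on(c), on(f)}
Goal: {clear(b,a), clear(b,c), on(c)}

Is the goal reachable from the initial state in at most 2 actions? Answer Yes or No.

1. grab(c)  →  {clear(a,a), clear(c,c), clear(c,f), inpos(b), inpos(f), linked(b), on(b), on(c), on(f)}
2. swap(c,b)  →  {clear(a,a), clear(b,b), clear(b,c), clear(c,f), inpos(b), inpos(f), linked(b), on(b), on(c), on(f)}
3. swap(a,b)  →  {clear(b,a), clear(b,b), clear(b,c), clear(c,f), inpos(b), inpos(f), linked(b), on(b), on(c), on(f)}
optimal plan length = 3; 3 > 2

No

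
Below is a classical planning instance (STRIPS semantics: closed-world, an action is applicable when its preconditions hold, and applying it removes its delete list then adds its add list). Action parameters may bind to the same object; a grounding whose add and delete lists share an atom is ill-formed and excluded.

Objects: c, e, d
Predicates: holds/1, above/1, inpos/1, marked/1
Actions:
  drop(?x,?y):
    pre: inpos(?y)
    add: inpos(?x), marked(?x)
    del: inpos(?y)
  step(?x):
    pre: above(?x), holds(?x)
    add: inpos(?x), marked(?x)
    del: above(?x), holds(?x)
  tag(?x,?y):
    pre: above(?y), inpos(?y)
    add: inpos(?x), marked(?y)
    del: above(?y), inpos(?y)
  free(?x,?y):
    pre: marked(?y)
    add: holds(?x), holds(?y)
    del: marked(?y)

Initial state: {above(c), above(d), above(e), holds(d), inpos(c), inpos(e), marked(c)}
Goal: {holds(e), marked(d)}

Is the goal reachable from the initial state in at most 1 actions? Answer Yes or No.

1. drop(d,c)  →  {above(c), above(d), above(e), holds(d), inpos(d), inpos(e), marked(c), marked(d)}
2. free(e,c)  →  {above(c), above(d), above(e), holds(c), holds(d), holds(e), inpos(d), inpos(e), marked(d)}
optimal plan length = 2; 2 > 1

No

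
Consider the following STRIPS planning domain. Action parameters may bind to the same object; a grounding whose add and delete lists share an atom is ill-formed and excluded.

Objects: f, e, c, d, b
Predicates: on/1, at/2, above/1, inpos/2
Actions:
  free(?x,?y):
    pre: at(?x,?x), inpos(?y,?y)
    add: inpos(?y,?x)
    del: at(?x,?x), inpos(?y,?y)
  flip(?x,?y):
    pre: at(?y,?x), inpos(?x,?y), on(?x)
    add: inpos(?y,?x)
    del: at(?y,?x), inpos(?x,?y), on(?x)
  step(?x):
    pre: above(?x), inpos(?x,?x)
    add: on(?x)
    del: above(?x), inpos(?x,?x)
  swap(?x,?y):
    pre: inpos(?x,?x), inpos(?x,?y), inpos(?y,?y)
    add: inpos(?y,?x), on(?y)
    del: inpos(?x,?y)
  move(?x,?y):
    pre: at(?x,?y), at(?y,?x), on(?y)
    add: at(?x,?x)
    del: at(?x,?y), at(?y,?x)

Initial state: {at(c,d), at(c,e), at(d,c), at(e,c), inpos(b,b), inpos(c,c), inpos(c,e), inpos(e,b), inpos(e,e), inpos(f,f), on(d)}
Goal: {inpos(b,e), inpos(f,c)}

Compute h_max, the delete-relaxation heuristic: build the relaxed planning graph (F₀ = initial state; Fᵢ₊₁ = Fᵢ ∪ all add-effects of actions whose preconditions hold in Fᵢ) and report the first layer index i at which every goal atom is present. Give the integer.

2

F0 = init (11 atoms)
F1 = F0 ∪ {at(c,c), inpos(b,e), inpos(e,c), on(b), on(e)}  (16 atoms)
F2 = F1 ∪ {inpos(b,c), inpos(f,c), on(c)}  (19 atoms)
goal ⊆ F2  ⇒  h_max = 2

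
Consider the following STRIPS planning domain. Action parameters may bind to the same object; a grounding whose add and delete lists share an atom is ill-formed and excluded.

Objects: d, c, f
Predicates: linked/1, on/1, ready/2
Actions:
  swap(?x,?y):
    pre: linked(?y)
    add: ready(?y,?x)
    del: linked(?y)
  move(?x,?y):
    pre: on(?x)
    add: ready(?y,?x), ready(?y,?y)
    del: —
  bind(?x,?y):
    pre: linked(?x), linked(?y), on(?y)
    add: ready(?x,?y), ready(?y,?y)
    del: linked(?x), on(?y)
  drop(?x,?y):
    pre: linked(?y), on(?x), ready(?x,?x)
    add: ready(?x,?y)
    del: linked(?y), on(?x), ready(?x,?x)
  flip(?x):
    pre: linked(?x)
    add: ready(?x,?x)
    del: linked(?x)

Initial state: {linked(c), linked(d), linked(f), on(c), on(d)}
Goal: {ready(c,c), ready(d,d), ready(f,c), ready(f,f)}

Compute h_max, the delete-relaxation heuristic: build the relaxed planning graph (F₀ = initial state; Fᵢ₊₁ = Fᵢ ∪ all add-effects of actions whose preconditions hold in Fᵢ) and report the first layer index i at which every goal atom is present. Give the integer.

1

F0 = init (5 atoms)
F1 = F0 ∪ {ready(c,c), ready(c,d), ready(c,f), ready(d,c), ready(d,d), ready(d,f), ready(f,c), ready(f,d), ready(f,f)}  (14 atoms)
goal ⊆ F1  ⇒  h_max = 1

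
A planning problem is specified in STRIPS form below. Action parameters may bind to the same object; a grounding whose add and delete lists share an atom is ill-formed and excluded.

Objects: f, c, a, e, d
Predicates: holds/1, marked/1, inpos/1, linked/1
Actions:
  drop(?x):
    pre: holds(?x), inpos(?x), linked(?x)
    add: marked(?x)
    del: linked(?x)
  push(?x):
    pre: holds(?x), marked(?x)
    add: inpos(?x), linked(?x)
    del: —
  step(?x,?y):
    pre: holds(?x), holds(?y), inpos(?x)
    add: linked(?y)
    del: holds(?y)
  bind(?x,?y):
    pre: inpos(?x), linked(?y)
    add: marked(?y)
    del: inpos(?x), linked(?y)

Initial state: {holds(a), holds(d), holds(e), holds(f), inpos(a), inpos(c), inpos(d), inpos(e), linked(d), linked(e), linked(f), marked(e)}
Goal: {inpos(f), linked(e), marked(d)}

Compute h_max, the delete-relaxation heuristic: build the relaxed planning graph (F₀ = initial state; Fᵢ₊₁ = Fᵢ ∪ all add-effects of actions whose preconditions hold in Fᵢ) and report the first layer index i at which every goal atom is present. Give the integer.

2

F0 = init (12 atoms)
F1 = F0 ∪ {linked(a), marked(d), marked(f)}  (15 atoms)
F2 = F1 ∪ {inpos(f), marked(a)}  (17 atoms)
goal ⊆ F2  ⇒  h_max = 2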